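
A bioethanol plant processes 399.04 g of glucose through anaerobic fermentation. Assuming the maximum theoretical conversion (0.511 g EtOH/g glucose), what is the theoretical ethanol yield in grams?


Theoretical ethanol yield: m_EtOH = 0.511 * m_glucose
m_EtOH = 0.511 * 399.04 = 203.9094 g

203.9094 g


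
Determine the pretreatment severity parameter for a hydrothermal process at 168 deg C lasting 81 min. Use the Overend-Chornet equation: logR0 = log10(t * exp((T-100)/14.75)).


logR0 = log10(t * exp((T - 100) / 14.75))
= log10(81 * exp((168 - 100) / 14.75))
= 3.9107

3.9107


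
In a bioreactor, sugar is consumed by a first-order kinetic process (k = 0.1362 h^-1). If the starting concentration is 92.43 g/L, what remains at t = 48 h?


S = S0 * exp(-k * t)
S = 92.43 * exp(-0.1362 * 48)
S = 0.1338 g/L

0.1338 g/L


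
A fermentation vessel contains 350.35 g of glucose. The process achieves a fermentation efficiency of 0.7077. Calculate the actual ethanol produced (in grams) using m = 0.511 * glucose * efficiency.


Actual ethanol: m = 0.511 * 350.35 * 0.7077
m = 126.6987 g

126.6987 g


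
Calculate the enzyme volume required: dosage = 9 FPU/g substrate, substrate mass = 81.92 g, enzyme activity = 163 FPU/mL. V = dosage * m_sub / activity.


V = dosage * m_sub / activity
V = 9 * 81.92 / 163
V = 4.5232 mL

4.5232 mL


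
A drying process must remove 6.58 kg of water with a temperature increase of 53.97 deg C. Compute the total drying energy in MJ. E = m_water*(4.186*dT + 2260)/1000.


E = m_water * (4.186 * dT + 2260) / 1000
= 6.58 * (4.186 * 53.97 + 2260) / 1000
= 16.3573 MJ

16.3573 MJ


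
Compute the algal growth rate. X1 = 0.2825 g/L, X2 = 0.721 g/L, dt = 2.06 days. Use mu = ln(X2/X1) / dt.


mu = ln(X2/X1) / dt
= ln(0.721/0.2825) / 2.06
= 0.4548 per day

0.4548 per day


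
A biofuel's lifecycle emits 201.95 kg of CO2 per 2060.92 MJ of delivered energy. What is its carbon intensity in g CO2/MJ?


CI = CO2 * 1000 / E
= 201.95 * 1000 / 2060.92
= 97.9902 g CO2/MJ

97.9902 g CO2/MJ


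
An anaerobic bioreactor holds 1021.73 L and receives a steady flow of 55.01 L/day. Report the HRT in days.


HRT = V / Q
= 1021.73 / 55.01
= 18.5735 days

18.5735 days


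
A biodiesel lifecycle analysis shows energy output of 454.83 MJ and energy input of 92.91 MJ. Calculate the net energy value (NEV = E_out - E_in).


NEV = E_out - E_in
= 454.83 - 92.91
= 361.9200 MJ

361.9200 MJ


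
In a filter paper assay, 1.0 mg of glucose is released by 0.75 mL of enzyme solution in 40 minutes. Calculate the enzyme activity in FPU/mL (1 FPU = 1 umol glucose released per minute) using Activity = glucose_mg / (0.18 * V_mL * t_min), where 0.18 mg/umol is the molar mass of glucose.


Activity = glucose_mg / (0.18 mg/umol * V_mL * t_min)
= 1.0 / (0.18 * 0.75 * 40)
= 0.1852 FPU/mL

0.1852 FPU/mL


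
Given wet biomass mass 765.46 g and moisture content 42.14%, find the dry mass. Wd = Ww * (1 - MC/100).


Wd = Ww * (1 - MC/100)
= 765.46 * (1 - 42.14/100)
= 442.8952 g

442.8952 g


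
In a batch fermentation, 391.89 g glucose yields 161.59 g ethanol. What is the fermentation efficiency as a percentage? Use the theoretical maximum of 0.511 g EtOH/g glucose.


Fermentation efficiency = (actual / (0.511 * glucose)) * 100
= (161.59 / (0.511 * 391.89)) * 100
= 80.6918%

80.6918%


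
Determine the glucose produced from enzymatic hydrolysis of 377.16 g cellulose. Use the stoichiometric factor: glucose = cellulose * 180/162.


glucose = cellulose * 180/162
= 377.16 * 180/162
= 419.0667 g

419.0667 g


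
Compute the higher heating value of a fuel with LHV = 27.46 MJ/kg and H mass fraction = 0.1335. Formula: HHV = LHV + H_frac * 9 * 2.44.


HHV = LHV + H_frac * 9 * 2.44
= 27.46 + 0.1335 * 9 * 2.44
= 30.3917 MJ/kg

30.3917 MJ/kg


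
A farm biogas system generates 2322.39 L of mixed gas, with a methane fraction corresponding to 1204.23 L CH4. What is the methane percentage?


CH4% = V_CH4 / V_total * 100
= 1204.23 / 2322.39 * 100
= 51.8530%

51.8530%


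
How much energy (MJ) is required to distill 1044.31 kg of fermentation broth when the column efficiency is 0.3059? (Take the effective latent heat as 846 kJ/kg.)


E = m * 846 / (eta * 1000)
= 1044.31 * 846 / (0.3059 * 1000)
= 2888.1538 MJ

2888.1538 MJ


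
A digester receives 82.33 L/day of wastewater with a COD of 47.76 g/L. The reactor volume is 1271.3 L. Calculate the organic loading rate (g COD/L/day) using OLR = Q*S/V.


OLR = Q * S / V
= 82.33 * 47.76 / 1271.3
= 3.0930 g/L/day

3.0930 g/L/day


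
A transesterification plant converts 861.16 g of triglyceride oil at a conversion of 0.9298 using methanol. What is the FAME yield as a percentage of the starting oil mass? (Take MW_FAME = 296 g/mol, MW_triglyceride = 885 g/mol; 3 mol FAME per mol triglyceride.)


m_FAME = oil * conv * (3 * 296 / 885) = oil * conv * (888/885)
= 861.16 * 0.9298 * 888 / 885
= 803.4208 g
Y = m_FAME / oil * 100 = conv * (888/885) * 100
= 0.9298 * 888 / 885 * 100
= 93.30%

93.30%


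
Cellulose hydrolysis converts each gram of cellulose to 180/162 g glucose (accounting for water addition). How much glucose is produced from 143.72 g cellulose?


glucose = cellulose * 180/162
= 143.72 * 180/162
= 159.6889 g

159.6889 g


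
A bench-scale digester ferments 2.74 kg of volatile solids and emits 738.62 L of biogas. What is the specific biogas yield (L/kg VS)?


Y = V / VS
= 738.62 / 2.74
= 269.5693 L/kg VS

269.5693 L/kg VS


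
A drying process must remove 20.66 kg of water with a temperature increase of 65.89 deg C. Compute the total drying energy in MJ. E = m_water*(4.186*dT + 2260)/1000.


E = m_water * (4.186 * dT + 2260) / 1000
= 20.66 * (4.186 * 65.89 + 2260) / 1000
= 52.3899 MJ

52.3899 MJ


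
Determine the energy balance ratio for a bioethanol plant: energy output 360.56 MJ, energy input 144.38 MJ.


EROI = E_out / E_in
= 360.56 / 144.38
= 2.4973

2.4973


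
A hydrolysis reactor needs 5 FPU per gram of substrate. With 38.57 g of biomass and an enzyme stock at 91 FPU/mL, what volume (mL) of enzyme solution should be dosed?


V = dosage * m_sub / activity
V = 5 * 38.57 / 91
V = 2.1192 mL

2.1192 mL


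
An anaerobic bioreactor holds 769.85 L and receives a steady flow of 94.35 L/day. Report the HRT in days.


HRT = V / Q
= 769.85 / 94.35
= 8.1595 days

8.1595 days


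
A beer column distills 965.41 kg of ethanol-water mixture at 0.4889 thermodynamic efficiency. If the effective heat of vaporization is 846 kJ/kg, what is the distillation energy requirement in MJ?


E = m * 846 / (eta * 1000)
= 965.41 * 846 / (0.4889 * 1000)
= 1670.5602 MJ

1670.5602 MJ


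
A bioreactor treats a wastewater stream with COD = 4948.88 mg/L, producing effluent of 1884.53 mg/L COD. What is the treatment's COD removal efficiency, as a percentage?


eta = (COD_in - COD_out) / COD_in * 100
= (4948.88 - 1884.53) / 4948.88 * 100
= 61.9201%

61.9201%


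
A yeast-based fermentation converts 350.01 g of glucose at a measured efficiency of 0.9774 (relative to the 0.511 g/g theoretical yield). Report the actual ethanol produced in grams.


Actual ethanol: m = 0.511 * 350.01 * 0.9774
m = 174.8130 g

174.8130 g


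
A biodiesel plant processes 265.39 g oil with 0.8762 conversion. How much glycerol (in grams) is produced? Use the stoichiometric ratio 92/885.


glycerol = oil * conv * (92/885)
= 265.39 * 0.8762 * 92 / 885
= 24.1731 g

24.1731 g


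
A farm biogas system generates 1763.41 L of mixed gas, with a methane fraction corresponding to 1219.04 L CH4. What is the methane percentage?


CH4% = V_CH4 / V_total * 100
= 1219.04 / 1763.41 * 100
= 69.1297%

69.1297%


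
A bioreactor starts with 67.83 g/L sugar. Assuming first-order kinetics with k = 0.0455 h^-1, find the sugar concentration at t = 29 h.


S = S0 * exp(-k * t)
S = 67.83 * exp(-0.0455 * 29)
S = 18.1288 g/L

18.1288 g/L


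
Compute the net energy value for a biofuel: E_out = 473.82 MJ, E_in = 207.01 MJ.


NEV = E_out - E_in
= 473.82 - 207.01
= 266.8100 MJ

266.8100 MJ


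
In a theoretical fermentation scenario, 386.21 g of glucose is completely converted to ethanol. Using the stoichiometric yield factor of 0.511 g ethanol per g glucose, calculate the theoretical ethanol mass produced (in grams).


Theoretical ethanol yield: m_EtOH = 0.511 * m_glucose
m_EtOH = 0.511 * 386.21 = 197.3533 g

197.3533 g


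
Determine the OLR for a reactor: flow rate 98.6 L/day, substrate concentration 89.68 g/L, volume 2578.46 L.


OLR = Q * S / V
= 98.6 * 89.68 / 2578.46
= 3.4294 g/L/day

3.4294 g/L/day


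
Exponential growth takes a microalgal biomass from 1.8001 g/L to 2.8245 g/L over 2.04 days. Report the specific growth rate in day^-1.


mu = ln(X2/X1) / dt
= ln(2.8245/1.8001) / 2.04
= 0.2208 per day

0.2208 per day


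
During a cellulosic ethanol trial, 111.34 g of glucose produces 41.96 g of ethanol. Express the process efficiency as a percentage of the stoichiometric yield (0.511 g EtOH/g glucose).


Fermentation efficiency = (actual / (0.511 * glucose)) * 100
= (41.96 / (0.511 * 111.34)) * 100
= 73.7502%

73.7502%


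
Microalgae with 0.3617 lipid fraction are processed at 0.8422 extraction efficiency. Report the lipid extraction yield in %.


Y = lipid_content * extraction_eff * 100
= 0.3617 * 0.8422 * 100
= 30.4624%

30.4624%


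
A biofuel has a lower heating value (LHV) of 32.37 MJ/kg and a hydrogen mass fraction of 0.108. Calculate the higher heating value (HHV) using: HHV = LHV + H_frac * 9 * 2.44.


HHV = LHV + H_frac * 9 * 2.44
= 32.37 + 0.108 * 9 * 2.44
= 34.7417 MJ/kg

34.7417 MJ/kg


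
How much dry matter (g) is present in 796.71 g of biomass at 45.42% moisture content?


Wd = Ww * (1 - MC/100)
= 796.71 * (1 - 45.42/100)
= 434.8443 g

434.8443 g


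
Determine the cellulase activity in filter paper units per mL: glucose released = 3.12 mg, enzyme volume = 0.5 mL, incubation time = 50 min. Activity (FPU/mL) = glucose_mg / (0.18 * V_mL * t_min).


Activity = glucose_mg / (0.18 mg/umol * V_mL * t_min)
= 3.12 / (0.18 * 0.5 * 50)
= 0.6933 FPU/mL

0.6933 FPU/mL


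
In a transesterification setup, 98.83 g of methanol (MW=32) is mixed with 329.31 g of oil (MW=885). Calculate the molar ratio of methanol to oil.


Molar ratio = n_MeOH / n_oil = (MeOH/32) / (oil/885) = (MeOH * 885) / (32 * oil)
= (98.83 * 885) / (32 * 329.31)
= 8.3000

8.3000


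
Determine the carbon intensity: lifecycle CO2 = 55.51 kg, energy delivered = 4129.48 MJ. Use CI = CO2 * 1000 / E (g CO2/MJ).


CI = CO2 * 1000 / E
= 55.51 * 1000 / 4129.48
= 13.4424 g CO2/MJ

13.4424 g CO2/MJ


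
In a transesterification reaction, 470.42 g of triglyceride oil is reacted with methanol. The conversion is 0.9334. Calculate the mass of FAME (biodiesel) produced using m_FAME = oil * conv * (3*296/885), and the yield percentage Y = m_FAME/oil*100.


m_FAME = oil * conv * (3 * 296 / 885) = oil * conv * (888/885)
= 470.42 * 0.9334 * 888 / 885
= 440.5785 g
Y = m_FAME / oil * 100 = conv * (888/885) * 100
= 0.9334 * 888 / 885 * 100
= 93.66%

440.5785 g FAME; Y = 93.66%


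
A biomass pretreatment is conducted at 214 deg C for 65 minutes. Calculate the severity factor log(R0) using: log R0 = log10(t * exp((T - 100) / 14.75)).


logR0 = log10(t * exp((T - 100) / 14.75))
= log10(65 * exp((214 - 100) / 14.75))
= 5.1695

5.1695


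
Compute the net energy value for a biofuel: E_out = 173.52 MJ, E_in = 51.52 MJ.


NEV = E_out - E_in
= 173.52 - 51.52
= 122.0000 MJ

122.0000 MJ


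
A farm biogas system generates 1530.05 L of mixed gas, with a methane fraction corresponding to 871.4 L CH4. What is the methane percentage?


CH4% = V_CH4 / V_total * 100
= 871.4 / 1530.05 * 100
= 56.9524%

56.9524%


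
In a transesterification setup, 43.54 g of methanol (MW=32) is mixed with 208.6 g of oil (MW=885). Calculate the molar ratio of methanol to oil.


Molar ratio = n_MeOH / n_oil = (MeOH/32) / (oil/885) = (MeOH * 885) / (32 * oil)
= (43.54 * 885) / (32 * 208.6)
= 5.7725

5.7725


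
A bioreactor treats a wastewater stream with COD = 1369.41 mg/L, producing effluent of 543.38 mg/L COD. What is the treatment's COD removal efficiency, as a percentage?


eta = (COD_in - COD_out) / COD_in * 100
= (1369.41 - 543.38) / 1369.41 * 100
= 60.3201%

60.3201%


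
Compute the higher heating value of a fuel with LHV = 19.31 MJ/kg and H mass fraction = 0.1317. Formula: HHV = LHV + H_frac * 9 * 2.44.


HHV = LHV + H_frac * 9 * 2.44
= 19.31 + 0.1317 * 9 * 2.44
= 22.2021 MJ/kg

22.2021 MJ/kg


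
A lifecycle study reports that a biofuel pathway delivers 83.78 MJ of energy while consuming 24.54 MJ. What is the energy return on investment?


EROI = E_out / E_in
= 83.78 / 24.54
= 3.4140

3.4140


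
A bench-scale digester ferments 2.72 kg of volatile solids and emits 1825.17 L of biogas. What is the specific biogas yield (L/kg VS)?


Y = V / VS
= 1825.17 / 2.72
= 671.0184 L/kg VS

671.0184 L/kg VS


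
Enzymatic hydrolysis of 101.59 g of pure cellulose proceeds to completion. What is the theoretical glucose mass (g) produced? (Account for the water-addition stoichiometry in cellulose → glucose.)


glucose = cellulose * 180/162
= 101.59 * 180/162
= 112.8778 g

112.8778 g


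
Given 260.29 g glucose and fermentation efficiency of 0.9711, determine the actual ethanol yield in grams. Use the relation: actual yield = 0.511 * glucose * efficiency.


Actual ethanol: m = 0.511 * 260.29 * 0.9711
m = 129.1643 g

129.1643 g


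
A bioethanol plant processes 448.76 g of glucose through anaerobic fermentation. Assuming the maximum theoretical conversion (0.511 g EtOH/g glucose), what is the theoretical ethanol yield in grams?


Theoretical ethanol yield: m_EtOH = 0.511 * m_glucose
m_EtOH = 0.511 * 448.76 = 229.3164 g

229.3164 g


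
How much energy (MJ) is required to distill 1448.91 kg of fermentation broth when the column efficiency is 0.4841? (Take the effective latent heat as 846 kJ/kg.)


E = m * 846 / (eta * 1000)
= 1448.91 * 846 / (0.4841 * 1000)
= 2532.0757 MJ

2532.0757 MJ


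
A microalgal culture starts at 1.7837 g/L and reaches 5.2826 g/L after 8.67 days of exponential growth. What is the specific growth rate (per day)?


mu = ln(X2/X1) / dt
= ln(5.2826/1.7837) / 8.67
= 0.1252 per day

0.1252 per day


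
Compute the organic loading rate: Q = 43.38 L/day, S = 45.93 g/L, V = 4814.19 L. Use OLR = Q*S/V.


OLR = Q * S / V
= 43.38 * 45.93 / 4814.19
= 0.4139 g/L/day

0.4139 g/L/day


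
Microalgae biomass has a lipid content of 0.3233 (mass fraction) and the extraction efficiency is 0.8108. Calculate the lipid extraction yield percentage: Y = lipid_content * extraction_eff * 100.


Y = lipid_content * extraction_eff * 100
= 0.3233 * 0.8108 * 100
= 26.2132%

26.2132%


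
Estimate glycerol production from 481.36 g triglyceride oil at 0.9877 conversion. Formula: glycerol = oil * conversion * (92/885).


glycerol = oil * conv * (92/885)
= 481.36 * 0.9877 * 92 / 885
= 49.4242 g

49.4242 g


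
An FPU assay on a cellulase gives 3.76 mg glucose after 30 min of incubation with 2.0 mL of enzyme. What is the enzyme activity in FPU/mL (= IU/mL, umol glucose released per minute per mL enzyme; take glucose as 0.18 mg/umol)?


Activity = glucose_mg / (0.18 mg/umol * V_mL * t_min)
= 3.76 / (0.18 * 2.0 * 30)
= 0.3481 FPU/mL

0.3481 FPU/mL


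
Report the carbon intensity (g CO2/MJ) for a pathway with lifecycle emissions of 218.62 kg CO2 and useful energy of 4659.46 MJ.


CI = CO2 * 1000 / E
= 218.62 * 1000 / 4659.46
= 46.9196 g CO2/MJ

46.9196 g CO2/MJ


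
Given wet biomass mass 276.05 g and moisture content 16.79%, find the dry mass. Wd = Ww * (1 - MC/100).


Wd = Ww * (1 - MC/100)
= 276.05 * (1 - 16.79/100)
= 229.7012 g

229.7012 g


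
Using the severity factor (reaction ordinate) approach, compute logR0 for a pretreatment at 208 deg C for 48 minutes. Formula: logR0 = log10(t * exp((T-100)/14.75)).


logR0 = log10(t * exp((T - 100) / 14.75))
= log10(48 * exp((208 - 100) / 14.75))
= 4.8612

4.8612


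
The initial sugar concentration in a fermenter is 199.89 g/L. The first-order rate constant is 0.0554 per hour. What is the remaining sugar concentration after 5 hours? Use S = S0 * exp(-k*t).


S = S0 * exp(-k * t)
S = 199.89 * exp(-0.0554 * 5)
S = 151.5275 g/L

151.5275 g/L


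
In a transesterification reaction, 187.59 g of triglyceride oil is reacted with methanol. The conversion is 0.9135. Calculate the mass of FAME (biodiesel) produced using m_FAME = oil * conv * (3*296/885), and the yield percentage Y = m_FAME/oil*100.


m_FAME = oil * conv * (3 * 296 / 885) = oil * conv * (888/885)
= 187.59 * 0.9135 * 888 / 885
= 171.9444 g
Y = m_FAME / oil * 100 = conv * (888/885) * 100
= 0.9135 * 888 / 885 * 100
= 91.66%

171.9444 g FAME; Y = 91.66%


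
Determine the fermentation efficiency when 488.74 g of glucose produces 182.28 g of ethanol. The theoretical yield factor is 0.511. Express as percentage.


Fermentation efficiency = (actual / (0.511 * glucose)) * 100
= (182.28 / (0.511 * 488.74)) * 100
= 72.9861%

72.9861%


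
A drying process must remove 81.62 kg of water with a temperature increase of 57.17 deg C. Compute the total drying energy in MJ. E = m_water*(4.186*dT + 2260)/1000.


E = m_water * (4.186 * dT + 2260) / 1000
= 81.62 * (4.186 * 57.17 + 2260) / 1000
= 203.9940 MJ

203.9940 MJ


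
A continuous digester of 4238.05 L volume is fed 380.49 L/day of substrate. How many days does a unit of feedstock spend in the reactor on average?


HRT = V / Q
= 4238.05 / 380.49
= 11.1384 days

11.1384 days


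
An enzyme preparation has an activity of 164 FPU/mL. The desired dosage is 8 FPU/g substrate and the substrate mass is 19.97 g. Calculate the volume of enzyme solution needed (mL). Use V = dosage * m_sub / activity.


V = dosage * m_sub / activity
V = 8 * 19.97 / 164
V = 0.9741 mL

0.9741 mL


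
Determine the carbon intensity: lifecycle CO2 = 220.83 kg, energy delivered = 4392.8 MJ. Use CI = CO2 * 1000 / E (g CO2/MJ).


CI = CO2 * 1000 / E
= 220.83 * 1000 / 4392.8
= 50.2709 g CO2/MJ

50.2709 g CO2/MJ


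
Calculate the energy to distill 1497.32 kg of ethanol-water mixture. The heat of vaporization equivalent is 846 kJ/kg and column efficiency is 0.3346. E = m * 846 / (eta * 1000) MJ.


E = m * 846 / (eta * 1000)
= 1497.32 * 846 / (0.3346 * 1000)
= 3785.8121 MJ

3785.8121 MJ


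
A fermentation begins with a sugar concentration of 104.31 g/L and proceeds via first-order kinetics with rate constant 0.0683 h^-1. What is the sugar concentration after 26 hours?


S = S0 * exp(-k * t)
S = 104.31 * exp(-0.0683 * 26)
S = 17.6647 g/L

17.6647 g/L


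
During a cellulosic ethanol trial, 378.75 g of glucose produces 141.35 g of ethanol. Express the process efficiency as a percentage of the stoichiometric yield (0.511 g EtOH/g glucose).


Fermentation efficiency = (actual / (0.511 * glucose)) * 100
= (141.35 / (0.511 * 378.75)) * 100
= 73.0335%

73.0335%


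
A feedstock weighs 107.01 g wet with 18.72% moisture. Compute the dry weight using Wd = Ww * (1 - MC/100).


Wd = Ww * (1 - MC/100)
= 107.01 * (1 - 18.72/100)
= 86.9777 g

86.9777 g


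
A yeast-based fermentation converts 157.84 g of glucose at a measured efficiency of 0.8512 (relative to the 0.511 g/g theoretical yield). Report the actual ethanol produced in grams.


Actual ethanol: m = 0.511 * 157.84 * 0.8512
m = 68.6546 g

68.6546 g


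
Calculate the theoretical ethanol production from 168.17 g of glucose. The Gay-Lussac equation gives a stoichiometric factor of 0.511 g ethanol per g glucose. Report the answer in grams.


Theoretical ethanol yield: m_EtOH = 0.511 * m_glucose
m_EtOH = 0.511 * 168.17 = 85.9349 g

85.9349 g


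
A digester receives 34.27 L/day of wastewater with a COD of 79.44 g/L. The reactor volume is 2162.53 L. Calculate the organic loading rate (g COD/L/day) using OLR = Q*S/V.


OLR = Q * S / V
= 34.27 * 79.44 / 2162.53
= 1.2589 g/L/day

1.2589 g/L/day


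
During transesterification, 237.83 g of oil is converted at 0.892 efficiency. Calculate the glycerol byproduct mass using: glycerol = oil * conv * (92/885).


glycerol = oil * conv * (92/885)
= 237.83 * 0.892 * 92 / 885
= 22.0534 g

22.0534 g


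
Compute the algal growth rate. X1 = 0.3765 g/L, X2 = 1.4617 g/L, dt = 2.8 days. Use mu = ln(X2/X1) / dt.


mu = ln(X2/X1) / dt
= ln(1.4617/0.3765) / 2.8
= 0.4844 per day

0.4844 per day


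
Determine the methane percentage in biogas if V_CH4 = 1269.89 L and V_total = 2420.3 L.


CH4% = V_CH4 / V_total * 100
= 1269.89 / 2420.3 * 100
= 52.4683%

52.4683%


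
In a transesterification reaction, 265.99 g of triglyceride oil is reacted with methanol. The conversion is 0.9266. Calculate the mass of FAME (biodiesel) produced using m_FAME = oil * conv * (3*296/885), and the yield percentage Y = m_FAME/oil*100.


m_FAME = oil * conv * (3 * 296 / 885) = oil * conv * (888/885)
= 265.99 * 0.9266 * 888 / 885
= 247.3018 g
Y = m_FAME / oil * 100 = conv * (888/885) * 100
= 0.9266 * 888 / 885 * 100
= 92.97%

247.3018 g FAME; Y = 92.97%


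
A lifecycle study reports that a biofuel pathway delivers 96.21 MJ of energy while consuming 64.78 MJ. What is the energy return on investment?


EROI = E_out / E_in
= 96.21 / 64.78
= 1.4852

1.4852


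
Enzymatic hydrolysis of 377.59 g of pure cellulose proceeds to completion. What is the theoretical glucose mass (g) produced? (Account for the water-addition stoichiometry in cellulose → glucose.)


glucose = cellulose * 180/162
= 377.59 * 180/162
= 419.5444 g

419.5444 g


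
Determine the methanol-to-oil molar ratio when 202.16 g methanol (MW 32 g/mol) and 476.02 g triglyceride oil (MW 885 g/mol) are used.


Molar ratio = n_MeOH / n_oil = (MeOH/32) / (oil/885) = (MeOH * 885) / (32 * oil)
= (202.16 * 885) / (32 * 476.02)
= 11.7453

11.7453


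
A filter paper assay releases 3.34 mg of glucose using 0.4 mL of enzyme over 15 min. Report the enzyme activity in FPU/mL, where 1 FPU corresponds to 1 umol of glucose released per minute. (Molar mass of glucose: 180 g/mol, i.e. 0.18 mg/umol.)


Activity = glucose_mg / (0.18 mg/umol * V_mL * t_min)
= 3.34 / (0.18 * 0.4 * 15)
= 3.0926 FPU/mL

3.0926 FPU/mL


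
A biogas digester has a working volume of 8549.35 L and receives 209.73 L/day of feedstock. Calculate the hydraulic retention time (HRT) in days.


HRT = V / Q
= 8549.35 / 209.73
= 40.7636 days

40.7636 days


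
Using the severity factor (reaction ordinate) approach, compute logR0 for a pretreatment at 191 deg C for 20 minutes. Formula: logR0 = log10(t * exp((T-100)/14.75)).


logR0 = log10(t * exp((T - 100) / 14.75))
= log10(20 * exp((191 - 100) / 14.75))
= 3.9804

3.9804


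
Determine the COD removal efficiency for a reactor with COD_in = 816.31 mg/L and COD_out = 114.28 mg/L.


eta = (COD_in - COD_out) / COD_in * 100
= (816.31 - 114.28) / 816.31 * 100
= 86.0004%

86.0004%


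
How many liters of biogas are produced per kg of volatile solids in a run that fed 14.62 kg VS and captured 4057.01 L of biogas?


Y = V / VS
= 4057.01 / 14.62
= 277.4973 L/kg VS

277.4973 L/kg VS


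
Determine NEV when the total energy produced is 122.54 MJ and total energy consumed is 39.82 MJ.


NEV = E_out - E_in
= 122.54 - 39.82
= 82.7200 MJ

82.7200 MJ


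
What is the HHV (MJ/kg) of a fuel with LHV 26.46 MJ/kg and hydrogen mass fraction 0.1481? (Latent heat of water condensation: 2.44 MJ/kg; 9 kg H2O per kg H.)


HHV = LHV + H_frac * 9 * 2.44
= 26.46 + 0.1481 * 9 * 2.44
= 29.7123 MJ/kg

29.7123 MJ/kg


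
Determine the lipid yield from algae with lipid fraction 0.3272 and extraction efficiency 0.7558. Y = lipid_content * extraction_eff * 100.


Y = lipid_content * extraction_eff * 100
= 0.3272 * 0.7558 * 100
= 24.7298%

24.7298%


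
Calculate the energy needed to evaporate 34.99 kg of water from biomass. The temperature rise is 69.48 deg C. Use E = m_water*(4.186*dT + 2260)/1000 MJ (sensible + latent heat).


E = m_water * (4.186 * dT + 2260) / 1000
= 34.99 * (4.186 * 69.48 + 2260) / 1000
= 89.2540 MJ

89.2540 MJ


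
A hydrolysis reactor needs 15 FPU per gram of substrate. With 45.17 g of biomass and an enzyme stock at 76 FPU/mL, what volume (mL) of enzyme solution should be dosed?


V = dosage * m_sub / activity
V = 15 * 45.17 / 76
V = 8.9151 mL

8.9151 mL


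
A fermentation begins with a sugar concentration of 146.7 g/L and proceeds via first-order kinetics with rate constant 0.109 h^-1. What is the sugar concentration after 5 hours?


S = S0 * exp(-k * t)
S = 146.7 * exp(-0.109 * 5)
S = 85.0628 g/L

85.0628 g/L


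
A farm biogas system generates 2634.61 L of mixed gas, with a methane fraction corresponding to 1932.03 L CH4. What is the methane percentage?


CH4% = V_CH4 / V_total * 100
= 1932.03 / 2634.61 * 100
= 73.3327%

73.3327%


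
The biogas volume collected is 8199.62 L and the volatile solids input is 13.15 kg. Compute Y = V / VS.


Y = V / VS
= 8199.62 / 13.15
= 623.5452 L/kg VS

623.5452 L/kg VS


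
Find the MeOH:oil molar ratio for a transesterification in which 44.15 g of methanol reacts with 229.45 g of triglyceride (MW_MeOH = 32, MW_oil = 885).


Molar ratio = n_MeOH / n_oil = (MeOH/32) / (oil/885) = (MeOH * 885) / (32 * oil)
= (44.15 * 885) / (32 * 229.45)
= 5.3215

5.3215


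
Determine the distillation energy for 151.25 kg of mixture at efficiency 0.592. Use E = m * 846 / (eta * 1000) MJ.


E = m * 846 / (eta * 1000)
= 151.25 * 846 / (0.592 * 1000)
= 216.1444 MJ

216.1444 MJ


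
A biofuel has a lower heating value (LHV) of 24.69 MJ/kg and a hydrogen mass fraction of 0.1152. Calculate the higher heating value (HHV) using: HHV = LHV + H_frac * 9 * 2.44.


HHV = LHV + H_frac * 9 * 2.44
= 24.69 + 0.1152 * 9 * 2.44
= 27.2198 MJ/kg

27.2198 MJ/kg


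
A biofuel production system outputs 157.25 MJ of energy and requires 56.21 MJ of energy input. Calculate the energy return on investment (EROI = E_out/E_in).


EROI = E_out / E_in
= 157.25 / 56.21
= 2.7975

2.7975


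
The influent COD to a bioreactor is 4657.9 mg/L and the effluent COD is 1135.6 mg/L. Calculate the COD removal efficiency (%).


eta = (COD_in - COD_out) / COD_in * 100
= (4657.9 - 1135.6) / 4657.9 * 100
= 75.6199%

75.6199%


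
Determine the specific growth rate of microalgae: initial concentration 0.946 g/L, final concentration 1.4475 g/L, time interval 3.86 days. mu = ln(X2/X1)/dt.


mu = ln(X2/X1) / dt
= ln(1.4475/0.946) / 3.86
= 0.1102 per day

0.1102 per day


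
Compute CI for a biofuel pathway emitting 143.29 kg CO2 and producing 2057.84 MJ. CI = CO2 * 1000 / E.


CI = CO2 * 1000 / E
= 143.29 * 1000 / 2057.84
= 69.6313 g CO2/MJ

69.6313 g CO2/MJ


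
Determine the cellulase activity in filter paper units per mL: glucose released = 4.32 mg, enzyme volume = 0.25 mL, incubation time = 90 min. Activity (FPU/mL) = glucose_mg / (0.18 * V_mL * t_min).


Activity = glucose_mg / (0.18 mg/umol * V_mL * t_min)
= 4.32 / (0.18 * 0.25 * 90)
= 1.0667 FPU/mL

1.0667 FPU/mL


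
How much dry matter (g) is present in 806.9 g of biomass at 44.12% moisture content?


Wd = Ww * (1 - MC/100)
= 806.9 * (1 - 44.12/100)
= 450.8957 g

450.8957 g


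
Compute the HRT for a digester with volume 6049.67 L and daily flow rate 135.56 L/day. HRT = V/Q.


HRT = V / Q
= 6049.67 / 135.56
= 44.6272 days

44.6272 days


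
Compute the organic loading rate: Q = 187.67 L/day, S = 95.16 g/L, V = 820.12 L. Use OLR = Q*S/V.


OLR = Q * S / V
= 187.67 * 95.16 / 820.12
= 21.7757 g/L/day

21.7757 g/L/day


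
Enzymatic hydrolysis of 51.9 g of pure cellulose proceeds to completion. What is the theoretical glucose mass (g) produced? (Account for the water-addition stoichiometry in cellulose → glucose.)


glucose = cellulose * 180/162
= 51.9 * 180/162
= 57.6667 g

57.6667 g


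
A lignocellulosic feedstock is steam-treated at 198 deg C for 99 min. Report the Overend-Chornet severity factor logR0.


logR0 = log10(t * exp((T - 100) / 14.75))
= log10(99 * exp((198 - 100) / 14.75))
= 4.8811

4.8811


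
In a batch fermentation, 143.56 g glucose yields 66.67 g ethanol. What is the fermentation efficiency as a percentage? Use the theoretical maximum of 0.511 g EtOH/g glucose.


Fermentation efficiency = (actual / (0.511 * glucose)) * 100
= (66.67 / (0.511 * 143.56)) * 100
= 90.8816%

90.8816%


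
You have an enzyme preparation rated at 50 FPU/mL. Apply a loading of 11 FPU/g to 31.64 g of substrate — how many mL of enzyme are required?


V = dosage * m_sub / activity
V = 11 * 31.64 / 50
V = 6.9608 mL

6.9608 mL


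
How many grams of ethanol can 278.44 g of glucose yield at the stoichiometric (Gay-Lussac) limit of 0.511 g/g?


Theoretical ethanol yield: m_EtOH = 0.511 * m_glucose
m_EtOH = 0.511 * 278.44 = 142.2828 g

142.2828 g


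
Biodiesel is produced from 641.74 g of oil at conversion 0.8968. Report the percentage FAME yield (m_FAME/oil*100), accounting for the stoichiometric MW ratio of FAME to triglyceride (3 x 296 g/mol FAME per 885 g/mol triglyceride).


m_FAME = oil * conv * (3 * 296 / 885) = oil * conv * (888/885)
= 641.74 * 0.8968 * 888 / 885
= 577.4633 g
Y = m_FAME / oil * 100 = conv * (888/885) * 100
= 0.8968 * 888 / 885 * 100
= 89.98%

89.98%


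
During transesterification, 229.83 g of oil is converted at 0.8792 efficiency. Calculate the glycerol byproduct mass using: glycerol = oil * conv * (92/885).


glycerol = oil * conv * (92/885)
= 229.83 * 0.8792 * 92 / 885
= 21.0058 g

21.0058 g


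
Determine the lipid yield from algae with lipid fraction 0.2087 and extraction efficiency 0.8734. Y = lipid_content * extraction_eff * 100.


Y = lipid_content * extraction_eff * 100
= 0.2087 * 0.8734 * 100
= 18.2279%

18.2279%


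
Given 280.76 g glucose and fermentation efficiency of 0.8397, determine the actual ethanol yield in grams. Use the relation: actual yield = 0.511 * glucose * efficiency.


Actual ethanol: m = 0.511 * 280.76 * 0.8397
m = 120.4704 g

120.4704 g


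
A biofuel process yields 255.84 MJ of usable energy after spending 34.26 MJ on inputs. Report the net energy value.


NEV = E_out - E_in
= 255.84 - 34.26
= 221.5800 MJ

221.5800 MJ


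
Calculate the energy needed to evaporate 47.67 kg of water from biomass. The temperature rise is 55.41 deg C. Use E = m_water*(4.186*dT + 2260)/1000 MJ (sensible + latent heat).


E = m_water * (4.186 * dT + 2260) / 1000
= 47.67 * (4.186 * 55.41 + 2260) / 1000
= 118.7911 MJ

118.7911 MJ


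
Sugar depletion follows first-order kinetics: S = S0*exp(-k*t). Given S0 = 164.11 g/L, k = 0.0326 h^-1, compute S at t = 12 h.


S = S0 * exp(-k * t)
S = 164.11 * exp(-0.0326 * 12)
S = 110.9785 g/L

110.9785 g/L


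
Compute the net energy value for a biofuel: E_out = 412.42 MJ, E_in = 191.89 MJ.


NEV = E_out - E_in
= 412.42 - 191.89
= 220.5300 MJ

220.5300 MJ


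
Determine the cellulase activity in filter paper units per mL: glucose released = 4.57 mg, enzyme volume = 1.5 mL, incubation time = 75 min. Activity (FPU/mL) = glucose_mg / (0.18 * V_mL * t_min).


Activity = glucose_mg / (0.18 mg/umol * V_mL * t_min)
= 4.57 / (0.18 * 1.5 * 75)
= 0.2257 FPU/mL

0.2257 FPU/mL


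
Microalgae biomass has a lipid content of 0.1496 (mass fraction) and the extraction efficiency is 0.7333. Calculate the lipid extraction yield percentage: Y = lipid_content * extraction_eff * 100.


Y = lipid_content * extraction_eff * 100
= 0.1496 * 0.7333 * 100
= 10.9702%

10.9702%


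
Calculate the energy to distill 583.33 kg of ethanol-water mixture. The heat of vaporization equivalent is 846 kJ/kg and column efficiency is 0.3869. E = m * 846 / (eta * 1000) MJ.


E = m * 846 / (eta * 1000)
= 583.33 * 846 / (0.3869 * 1000)
= 1275.5161 MJ

1275.5161 MJ


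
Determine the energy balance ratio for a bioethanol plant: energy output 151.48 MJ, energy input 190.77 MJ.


EROI = E_out / E_in
= 151.48 / 190.77
= 0.7940

0.7940


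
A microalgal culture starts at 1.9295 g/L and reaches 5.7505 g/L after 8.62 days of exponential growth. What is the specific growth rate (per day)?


mu = ln(X2/X1) / dt
= ln(5.7505/1.9295) / 8.62
= 0.1267 per day

0.1267 per day


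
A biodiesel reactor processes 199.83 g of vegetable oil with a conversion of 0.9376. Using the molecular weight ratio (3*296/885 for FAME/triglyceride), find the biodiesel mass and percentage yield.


m_FAME = oil * conv * (3 * 296 / 885) = oil * conv * (888/885)
= 199.83 * 0.9376 * 888 / 885
= 187.9957 g
Y = m_FAME / oil * 100 = conv * (888/885) * 100
= 0.9376 * 888 / 885 * 100
= 94.08%

187.9957 g FAME; Y = 94.08%


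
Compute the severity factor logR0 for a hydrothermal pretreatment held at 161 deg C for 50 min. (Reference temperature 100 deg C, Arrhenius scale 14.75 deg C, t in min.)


logR0 = log10(t * exp((T - 100) / 14.75))
= log10(50 * exp((161 - 100) / 14.75))
= 3.4950

3.4950


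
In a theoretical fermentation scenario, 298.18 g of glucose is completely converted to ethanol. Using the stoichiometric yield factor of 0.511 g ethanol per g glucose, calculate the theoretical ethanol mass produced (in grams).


Theoretical ethanol yield: m_EtOH = 0.511 * m_glucose
m_EtOH = 0.511 * 298.18 = 152.3700 g

152.3700 g


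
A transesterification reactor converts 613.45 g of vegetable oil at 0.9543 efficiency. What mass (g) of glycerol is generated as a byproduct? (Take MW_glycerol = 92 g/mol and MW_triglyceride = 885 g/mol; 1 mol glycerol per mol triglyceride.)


glycerol = oil * conv * (92/885)
= 613.45 * 0.9543 * 92 / 885
= 60.8567 g

60.8567 g


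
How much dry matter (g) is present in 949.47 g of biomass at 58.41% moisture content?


Wd = Ww * (1 - MC/100)
= 949.47 * (1 - 58.41/100)
= 394.8846 g

394.8846 g


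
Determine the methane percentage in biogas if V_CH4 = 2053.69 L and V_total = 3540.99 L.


CH4% = V_CH4 / V_total * 100
= 2053.69 / 3540.99 * 100
= 57.9976%

57.9976%


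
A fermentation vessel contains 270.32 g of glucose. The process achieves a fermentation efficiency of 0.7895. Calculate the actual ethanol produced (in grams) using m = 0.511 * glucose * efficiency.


Actual ethanol: m = 0.511 * 270.32 * 0.7895
m = 109.0564 g

109.0564 g


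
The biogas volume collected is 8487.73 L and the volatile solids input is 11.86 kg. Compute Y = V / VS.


Y = V / VS
= 8487.73 / 11.86
= 715.6602 L/kg VS

715.6602 L/kg VS


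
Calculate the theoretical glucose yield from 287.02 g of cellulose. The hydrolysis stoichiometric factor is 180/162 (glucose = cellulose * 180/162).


glucose = cellulose * 180/162
= 287.02 * 180/162
= 318.9111 g

318.9111 g


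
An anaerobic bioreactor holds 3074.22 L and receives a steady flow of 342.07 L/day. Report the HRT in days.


HRT = V / Q
= 3074.22 / 342.07
= 8.9871 days

8.9871 days


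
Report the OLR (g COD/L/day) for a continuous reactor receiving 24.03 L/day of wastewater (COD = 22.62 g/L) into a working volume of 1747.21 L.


OLR = Q * S / V
= 24.03 * 22.62 / 1747.21
= 0.3111 g/L/day

0.3111 g/L/day


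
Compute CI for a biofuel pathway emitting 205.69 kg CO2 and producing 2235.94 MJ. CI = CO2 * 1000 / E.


CI = CO2 * 1000 / E
= 205.69 * 1000 / 2235.94
= 91.9926 g CO2/MJ

91.9926 g CO2/MJ


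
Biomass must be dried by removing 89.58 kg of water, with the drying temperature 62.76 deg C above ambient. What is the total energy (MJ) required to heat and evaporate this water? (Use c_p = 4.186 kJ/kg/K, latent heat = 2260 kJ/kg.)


E = m_water * (4.186 * dT + 2260) / 1000
= 89.58 * (4.186 * 62.76 + 2260) / 1000
= 225.9847 MJ

225.9847 MJ


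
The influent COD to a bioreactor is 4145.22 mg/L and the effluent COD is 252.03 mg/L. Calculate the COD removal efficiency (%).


eta = (COD_in - COD_out) / COD_in * 100
= (4145.22 - 252.03) / 4145.22 * 100
= 93.9200%

93.9200%


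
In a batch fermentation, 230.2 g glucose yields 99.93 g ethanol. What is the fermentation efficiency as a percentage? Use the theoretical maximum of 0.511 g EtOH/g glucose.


Fermentation efficiency = (actual / (0.511 * glucose)) * 100
= (99.93 / (0.511 * 230.2)) * 100
= 84.9512%

84.9512%


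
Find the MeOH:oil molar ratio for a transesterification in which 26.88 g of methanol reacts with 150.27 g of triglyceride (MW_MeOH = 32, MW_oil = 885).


Molar ratio = n_MeOH / n_oil = (MeOH/32) / (oil/885) = (MeOH * 885) / (32 * oil)
= (26.88 * 885) / (32 * 150.27)
= 4.9471

4.9471


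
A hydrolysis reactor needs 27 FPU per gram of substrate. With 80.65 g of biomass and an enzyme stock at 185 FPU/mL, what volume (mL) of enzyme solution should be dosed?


V = dosage * m_sub / activity
V = 27 * 80.65 / 185
V = 11.7705 mL

11.7705 mL


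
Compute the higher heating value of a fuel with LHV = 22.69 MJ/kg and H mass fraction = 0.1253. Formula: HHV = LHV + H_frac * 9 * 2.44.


HHV = LHV + H_frac * 9 * 2.44
= 22.69 + 0.1253 * 9 * 2.44
= 25.4416 MJ/kg

25.4416 MJ/kg


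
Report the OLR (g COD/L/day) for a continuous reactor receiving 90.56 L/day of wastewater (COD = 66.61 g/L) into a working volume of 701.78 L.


OLR = Q * S / V
= 90.56 * 66.61 / 701.78
= 8.5956 g/L/day

8.5956 g/L/day


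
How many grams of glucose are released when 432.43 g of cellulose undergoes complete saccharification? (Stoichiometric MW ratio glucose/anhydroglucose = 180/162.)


glucose = cellulose * 180/162
= 432.43 * 180/162
= 480.4778 g

480.4778 g


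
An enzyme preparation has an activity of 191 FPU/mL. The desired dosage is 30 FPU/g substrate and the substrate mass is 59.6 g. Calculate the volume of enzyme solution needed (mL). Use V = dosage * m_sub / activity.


V = dosage * m_sub / activity
V = 30 * 59.6 / 191
V = 9.3613 mL

9.3613 mL


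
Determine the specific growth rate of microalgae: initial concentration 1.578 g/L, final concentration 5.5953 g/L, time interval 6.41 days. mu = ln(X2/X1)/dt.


mu = ln(X2/X1) / dt
= ln(5.5953/1.578) / 6.41
= 0.1975 per day

0.1975 per day


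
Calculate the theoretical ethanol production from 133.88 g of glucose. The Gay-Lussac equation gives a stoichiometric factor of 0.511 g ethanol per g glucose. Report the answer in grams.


Theoretical ethanol yield: m_EtOH = 0.511 * m_glucose
m_EtOH = 0.511 * 133.88 = 68.4127 g

68.4127 g


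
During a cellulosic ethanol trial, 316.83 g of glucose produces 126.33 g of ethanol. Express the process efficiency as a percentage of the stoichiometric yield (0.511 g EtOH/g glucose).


Fermentation efficiency = (actual / (0.511 * glucose)) * 100
= (126.33 / (0.511 * 316.83)) * 100
= 78.0296%

78.0296%


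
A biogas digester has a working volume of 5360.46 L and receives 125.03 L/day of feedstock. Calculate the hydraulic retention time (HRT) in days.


HRT = V / Q
= 5360.46 / 125.03
= 42.8734 days

42.8734 days


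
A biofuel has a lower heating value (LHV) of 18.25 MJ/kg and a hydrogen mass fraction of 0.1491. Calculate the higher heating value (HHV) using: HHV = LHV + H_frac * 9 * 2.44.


HHV = LHV + H_frac * 9 * 2.44
= 18.25 + 0.1491 * 9 * 2.44
= 21.5242 MJ/kg

21.5242 MJ/kg


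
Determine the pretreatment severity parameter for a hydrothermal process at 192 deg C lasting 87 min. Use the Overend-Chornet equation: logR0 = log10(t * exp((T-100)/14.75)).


logR0 = log10(t * exp((T - 100) / 14.75))
= log10(87 * exp((192 - 100) / 14.75))
= 4.6483

4.6483


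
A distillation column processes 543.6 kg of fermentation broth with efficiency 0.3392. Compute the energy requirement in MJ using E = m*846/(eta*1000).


E = m * 846 / (eta * 1000)
= 543.6 * 846 / (0.3392 * 1000)
= 1355.7948 MJ

1355.7948 MJ
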